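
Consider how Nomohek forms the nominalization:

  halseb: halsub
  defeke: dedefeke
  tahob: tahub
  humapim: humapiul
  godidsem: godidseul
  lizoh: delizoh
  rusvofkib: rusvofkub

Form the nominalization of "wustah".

dewustah

godidsem and halseb both have last vowel 'e' yet inflect differently (godidseul, halsub), so the last vowel is not what conditions the rule; the final letter is.
"wustah" ends in -h. The one such stem in the data (lizoh → delizoh) adds the prefix de-, so the same rule applies.
The other patterns: stems ending in -m drop the final letter and add -ul; stems ending in -b change the last vowel to 'u'.
So wustah → dewustah.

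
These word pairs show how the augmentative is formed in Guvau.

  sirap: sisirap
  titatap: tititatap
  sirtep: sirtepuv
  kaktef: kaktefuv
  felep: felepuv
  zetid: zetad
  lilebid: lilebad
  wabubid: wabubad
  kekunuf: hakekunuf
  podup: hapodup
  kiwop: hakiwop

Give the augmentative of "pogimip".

pogimap

"pogimip" has last vowel 'i'. The stems whose last vowel is 'i' (zetid → zetad, lilebid → lilebad, wabubid → wabubad) change the last vowel to 'a'.
The other patterns: stems whose last vowel is 'a' repeat the first consonant+vowel as a prefix; stems whose last vowel is 'e' add -uv; stems whose last vowel is 'o' or 'u' add the prefix ha-.
So pogimip → pogimap.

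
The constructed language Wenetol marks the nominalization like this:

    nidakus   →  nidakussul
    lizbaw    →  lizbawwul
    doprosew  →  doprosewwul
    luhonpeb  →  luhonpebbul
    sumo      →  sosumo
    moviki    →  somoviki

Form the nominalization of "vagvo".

sovagvo

lizbaw and sumo both have 2 vowels yet inflect differently (lizbawwul, sosumo), so the number of vowels is not what conditions the rule; whether the stem ends in a vowel or a consonant is.
"vagvo" ends in a vowel. The stems ending in a vowel (sumo → sosumo, moviki → somoviki) add the prefix so-.
The other pattern: stems ending in a consonant double the final consonant and add -ul.
So vagvo → sovagvo.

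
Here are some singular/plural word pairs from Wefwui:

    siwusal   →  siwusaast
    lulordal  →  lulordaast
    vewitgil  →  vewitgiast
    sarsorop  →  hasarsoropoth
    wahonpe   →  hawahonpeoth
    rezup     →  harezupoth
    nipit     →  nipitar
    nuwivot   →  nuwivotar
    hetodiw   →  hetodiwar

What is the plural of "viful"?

vifuast

vewitgil and nipit both have last vowel 'i' yet inflect differently (vewitgiast, nipitar), so the last vowel is not what conditions the rule; the final letter is.
"viful" ends in -l. The stems ending in -l (siwusal → siwusaast, lulordal → lulordaast, vewitgil → vewitgiast) drop the final letter and add -ast.
The other patterns: stems ending in -e or -p add ha- … -oth around the stem; stems ending in -t or -w add -ar.
So viful → vifuast.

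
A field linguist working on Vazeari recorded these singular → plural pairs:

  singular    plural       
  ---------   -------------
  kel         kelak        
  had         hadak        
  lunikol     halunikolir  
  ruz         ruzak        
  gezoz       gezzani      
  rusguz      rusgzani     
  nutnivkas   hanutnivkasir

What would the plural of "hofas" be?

"hofas" has 2 vowels. The stems with 2 vowels (rusguz → rusgzani, gezoz → gezzani) delete the last vowel and add -ani.
The other patterns: stems with 1 vowel add -ak; stems with 3 vowels add ha- … -ir around the stem.
So hofas → hofsani.

hofsani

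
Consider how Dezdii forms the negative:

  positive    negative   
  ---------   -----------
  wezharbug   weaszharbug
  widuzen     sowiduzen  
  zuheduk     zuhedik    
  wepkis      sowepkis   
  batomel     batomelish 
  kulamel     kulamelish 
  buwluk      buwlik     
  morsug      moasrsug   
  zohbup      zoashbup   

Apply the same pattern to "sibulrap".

wezharbug and buwluk both have last vowel 'u' yet inflect differently (weaszharbug, buwlik), so the last vowel is not what conditions the rule; the final letter is.
"sibulrap" ends in -p. The one such stem in the data (zohbup → zoashbup) inserts -as- after the first vowel (as do wezharbug, morsug), so the same rule applies.
The other patterns: stems ending in -l add -ish; stems ending in -k change the last vowel to 'i'; stems ending in -n or -s add the prefix so-.
So sibulrap → siasbulrap.

siasbulrap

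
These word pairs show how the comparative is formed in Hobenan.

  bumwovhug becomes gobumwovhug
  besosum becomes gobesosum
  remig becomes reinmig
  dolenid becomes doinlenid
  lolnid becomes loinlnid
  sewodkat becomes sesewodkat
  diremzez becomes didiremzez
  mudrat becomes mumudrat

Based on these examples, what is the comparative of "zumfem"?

zuzumfem

bumwovhug and remig both end in -g yet inflect differently (gobumwovhug, reinmig), so the final letter is not what conditions the rule; the last vowel is.
"zumfem" has last vowel 'e'. The one such stem in the data (diremzez → didiremzez) repeats the first consonant+vowel as a prefix (as do sewodkat, mudrat), so the same rule applies.
The other patterns: stems whose last vowel is 'u' add the prefix go-; stems whose last vowel is 'i' insert -in- after the first vowel.
So zumfem → zuzumfem.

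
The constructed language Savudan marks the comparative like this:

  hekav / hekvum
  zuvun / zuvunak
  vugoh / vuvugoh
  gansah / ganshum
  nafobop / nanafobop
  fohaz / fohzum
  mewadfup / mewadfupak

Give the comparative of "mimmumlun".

mimmumlunak

"mimmumlun" has last vowel 'u'. The stems whose last vowel is 'u' (mewadfup → mewadfupak, zuvun → zuvunak) add -ak.
The other patterns: stems whose last vowel is 'a' delete the last vowel and add -um; stems whose last vowel is 'o' repeat the first consonant+vowel as a prefix.
So mimmumlun → mimmumlunak.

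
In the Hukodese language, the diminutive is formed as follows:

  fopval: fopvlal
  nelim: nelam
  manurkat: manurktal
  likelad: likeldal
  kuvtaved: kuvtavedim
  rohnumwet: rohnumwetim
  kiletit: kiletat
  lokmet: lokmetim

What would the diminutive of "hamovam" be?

hamovmal

manurkat and kiletit both end in -t yet inflect differently (manurktal, kiletat), so the final letter is not what conditions the rule; the last vowel is.
"hamovam" has last vowel 'a'. The stems whose last vowel is 'a' (manurkat → manurktal, fopval → fopvlal, likelad → likeldal) delete the last vowel and add -al.
The other patterns: stems whose last vowel is 'i' change the last vowel to 'a'; stems whose last vowel is 'e' add -im.
So hamovam → hamovmal.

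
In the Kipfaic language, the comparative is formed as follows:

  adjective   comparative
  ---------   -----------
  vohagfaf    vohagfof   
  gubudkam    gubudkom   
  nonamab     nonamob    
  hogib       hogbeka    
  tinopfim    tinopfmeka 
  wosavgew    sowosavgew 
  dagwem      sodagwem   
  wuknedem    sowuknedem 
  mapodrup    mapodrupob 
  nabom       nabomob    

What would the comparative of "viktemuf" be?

viktemufob

nonamab and hogib both end in -b yet inflect differently (nonamob, hogbeka), so the final letter is not what conditions the rule; the last vowel is.
"viktemuf" has last vowel 'u'. The one such stem in the data (mapodrup → mapodrupob) adds -ob, so the same rule applies.
The other patterns: stems whose last vowel is 'a' change the last vowel to 'o'; stems whose last vowel is 'i' delete the last vowel and add -eka; stems whose last vowel is 'e' add the prefix so-.
So viktemuf → viktemufob.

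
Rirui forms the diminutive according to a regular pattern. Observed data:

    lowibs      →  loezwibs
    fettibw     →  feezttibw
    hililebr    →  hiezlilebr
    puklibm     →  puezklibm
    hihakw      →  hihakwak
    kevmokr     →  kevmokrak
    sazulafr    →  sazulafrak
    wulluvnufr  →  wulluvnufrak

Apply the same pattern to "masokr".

masokrak

"masokr" has second-to-last letter 'k'. The stems whose second-to-last letter is 'k' (hihakw → hihakwak, kevmokr → kevmokrak) add -ak.
The other pattern: stems whose second-to-last letter is 'b' insert -ez- after the first vowel.
So masokr → masokrak.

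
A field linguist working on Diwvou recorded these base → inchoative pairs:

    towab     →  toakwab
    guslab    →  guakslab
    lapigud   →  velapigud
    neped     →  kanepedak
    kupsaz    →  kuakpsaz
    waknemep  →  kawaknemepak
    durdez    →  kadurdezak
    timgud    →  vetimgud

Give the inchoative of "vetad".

timgud and neped both end in -d yet inflect differently (vetimgud, kanepedak), so the final letter is not what conditions the rule; the last vowel is.
"vetad" has last vowel 'a'. The stems whose last vowel is 'a' (kupsaz → kuakpsaz, guslab → guakslab, towab → toakwab) insert -ak- after the first vowel.
So vetad → veaktad.

veaktad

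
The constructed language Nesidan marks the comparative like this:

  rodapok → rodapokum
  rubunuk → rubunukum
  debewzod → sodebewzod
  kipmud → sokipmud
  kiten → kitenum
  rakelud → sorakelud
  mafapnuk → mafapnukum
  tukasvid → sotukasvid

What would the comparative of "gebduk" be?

debewzod and rodapok both have last vowel 'o' yet inflect differently (sodebewzod, rodapokum), so the last vowel is not what conditions the rule; the final letter is.
"gebduk" ends in -k. The stems ending in -k (rodapok → rodapokum, mafapnuk → mafapnukum, rubunuk → rubunukum) add -um.
The other pattern: stems ending in -d add the prefix so-.
So gebduk → gebdukum.

gebdukum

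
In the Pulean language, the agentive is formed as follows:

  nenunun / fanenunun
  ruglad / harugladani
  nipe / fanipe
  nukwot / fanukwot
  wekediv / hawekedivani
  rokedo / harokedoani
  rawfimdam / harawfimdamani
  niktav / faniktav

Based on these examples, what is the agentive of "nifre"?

"nifre" begins with n-. The stems beginning with n- (niktav → faniktav, nenunun → fanenunun, nipe → fanipe) add the prefix fa-.
The other pattern: stems beginning with r- or w- add ha- … -ani around the stem.
So nifre → fanifre.

fanifre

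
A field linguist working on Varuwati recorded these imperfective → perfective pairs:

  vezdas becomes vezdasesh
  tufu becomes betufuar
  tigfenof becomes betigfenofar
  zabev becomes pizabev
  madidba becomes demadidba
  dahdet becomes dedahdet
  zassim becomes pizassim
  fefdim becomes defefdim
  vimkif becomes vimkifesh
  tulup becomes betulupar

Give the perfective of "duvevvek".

"duvevvek" begins with d-. The one such stem in the data (dahdet → dedahdet) adds the prefix de-, so the same rule applies.
The other patterns: stems beginning with t- add be- … -ar around the stem; stems beginning with z- add the prefix pi-; stems beginning with v- add -esh.
So duvevvek → deduvevvek.

deduvevvek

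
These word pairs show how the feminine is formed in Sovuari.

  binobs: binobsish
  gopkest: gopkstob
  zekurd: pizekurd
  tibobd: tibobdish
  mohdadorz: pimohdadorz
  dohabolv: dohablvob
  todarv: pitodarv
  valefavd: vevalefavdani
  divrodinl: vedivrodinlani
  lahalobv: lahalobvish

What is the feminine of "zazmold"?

zekurd and tibobd both end in -d yet inflect differently (pizekurd, tibobdish), so the final letter is not what conditions the rule; the second-to-last letter is.
"zazmold" has second-to-last letter 'l'. The one such stem in the data (dohabolv → dohablvob) deletes the last vowel and adds -ob (as does gopkest), so the same rule applies.
The other patterns: stems whose second-to-last letter is 'r' add the prefix pi-; stems whose second-to-last letter is 'b' add -ish; stems whose second-to-last letter is 'n' or 'v' add ve- … -ani around the stem.
So zazmold → zazmldob.

zazmldob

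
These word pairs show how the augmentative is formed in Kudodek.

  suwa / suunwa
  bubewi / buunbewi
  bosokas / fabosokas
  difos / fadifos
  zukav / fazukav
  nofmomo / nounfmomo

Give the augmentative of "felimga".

nofmomo and difos both have last vowel 'o' yet inflect differently (nounfmomo, fadifos), so the last vowel is not what conditions the rule; whether the stem ends in a vowel or a consonant is.
"felimga" ends in a vowel. The stems ending in a vowel (nofmomo → nounfmomo, bubewi → buunbewi, suwa → suunwa) insert -un- after the first vowel.
The other pattern: stems ending in a consonant add the prefix fa-.
So felimga → feunlimga.

feunlimga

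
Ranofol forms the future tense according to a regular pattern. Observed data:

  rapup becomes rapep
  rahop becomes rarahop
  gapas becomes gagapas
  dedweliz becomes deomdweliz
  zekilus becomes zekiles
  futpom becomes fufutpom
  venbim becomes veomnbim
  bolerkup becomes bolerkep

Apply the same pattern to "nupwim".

nuompwim

"nupwim" has last vowel 'i'. The stems whose last vowel is 'i' (dedweliz → deomdweliz, venbim → veomnbim) insert -om- after the first vowel.
So nupwim → nuompwim.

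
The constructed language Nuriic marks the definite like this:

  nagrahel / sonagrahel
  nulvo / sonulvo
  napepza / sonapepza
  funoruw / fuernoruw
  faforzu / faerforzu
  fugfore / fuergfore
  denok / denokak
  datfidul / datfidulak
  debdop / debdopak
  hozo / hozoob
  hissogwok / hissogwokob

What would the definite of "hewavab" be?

hewavabob

"hewavab" begins with h-. The stems beginning with h- (hozo → hozoob, hissogwok → hissogwokob) add -ob.
So hewavab → hewavabob.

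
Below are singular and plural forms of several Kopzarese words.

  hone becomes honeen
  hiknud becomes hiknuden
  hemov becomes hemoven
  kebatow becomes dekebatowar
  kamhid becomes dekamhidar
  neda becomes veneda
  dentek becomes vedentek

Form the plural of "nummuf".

hiknud and kamhid both end in -d yet inflect differently (hiknuden, dekamhidar), so the final letter is not what conditions the rule; the first letter is.
"nummuf" begins with n-. The one such stem in the data (neda → veneda) adds the prefix ve-, so the same rule applies.
So nummuf → venummuf.

venummuf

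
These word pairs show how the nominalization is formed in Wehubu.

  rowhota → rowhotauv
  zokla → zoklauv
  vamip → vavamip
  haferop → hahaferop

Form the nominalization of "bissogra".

bissograuv

zokla and vamip both have 2 vowels yet inflect differently (zoklauv, vavamip), so the number of vowels is not what conditions the rule; the final letter is.
"bissogra" ends in -a. The stems ending in -a (rowhota → rowhotauv, zokla → zoklauv) add -uv.
So bissogra → bissograuv.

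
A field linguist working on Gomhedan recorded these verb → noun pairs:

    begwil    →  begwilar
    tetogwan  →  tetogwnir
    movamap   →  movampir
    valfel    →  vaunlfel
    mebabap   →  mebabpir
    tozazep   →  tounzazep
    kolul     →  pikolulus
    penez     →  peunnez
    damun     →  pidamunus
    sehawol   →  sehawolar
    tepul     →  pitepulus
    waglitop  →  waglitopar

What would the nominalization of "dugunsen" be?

"dugunsen" has last vowel 'e'. The stems whose last vowel is 'e' (penez → peunnez, valfel → vaunlfel, tozazep → tounzazep) insert -un- after the first vowel.
So dugunsen → duungunsen.

duungunsen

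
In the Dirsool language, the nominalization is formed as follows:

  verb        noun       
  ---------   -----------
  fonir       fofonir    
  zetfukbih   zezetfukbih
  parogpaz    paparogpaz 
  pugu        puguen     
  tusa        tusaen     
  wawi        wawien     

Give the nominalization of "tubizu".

tubizuen

parogpaz and tusa both have last vowel 'a' yet inflect differently (paparogpaz, tusaen), so the last vowel is not what conditions the rule; whether the stem ends in a vowel or a consonant is.
"tubizu" ends in a vowel. The stems ending in a vowel (pugu → puguen, tusa → tusaen, wawi → wawien) add -en.
The other pattern: stems ending in a consonant repeat the first consonant+vowel as a prefix.
So tubizu → tubizuen.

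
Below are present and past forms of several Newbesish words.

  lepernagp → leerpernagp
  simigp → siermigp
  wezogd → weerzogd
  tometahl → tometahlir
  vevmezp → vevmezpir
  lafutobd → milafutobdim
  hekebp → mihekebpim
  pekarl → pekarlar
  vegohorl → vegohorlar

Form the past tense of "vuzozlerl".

vuzozlerlar

lepernagp and vevmezp both end in -p yet inflect differently (leerpernagp, vevmezpir), so the final letter is not what conditions the rule; the second-to-last letter is.
"vuzozlerl" has second-to-last letter 'r'. The stems whose second-to-last letter is 'r' (pekarl → pekarlar, vegohorl → vegohorlar) add -ar.
So vuzozlerl → vuzozlerlar.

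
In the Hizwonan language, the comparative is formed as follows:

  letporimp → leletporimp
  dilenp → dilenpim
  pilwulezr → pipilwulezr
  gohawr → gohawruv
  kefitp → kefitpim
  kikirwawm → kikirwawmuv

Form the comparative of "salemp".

sasalemp

gohawr and pilwulezr both end in -r yet inflect differently (gohawruv, pipilwulezr), so the final letter is not what conditions the rule; the second-to-last letter is.
"salemp" has second-to-last letter 'm'. The one such stem in the data (letporimp → leletporimp) repeats the first consonant+vowel as a prefix (as does pilwulezr), so the same rule applies.
The other patterns: stems whose second-to-last letter is 'w' add -uv; stems whose second-to-last letter is 'n' or 't' add -im.
So salemp → sasalemp.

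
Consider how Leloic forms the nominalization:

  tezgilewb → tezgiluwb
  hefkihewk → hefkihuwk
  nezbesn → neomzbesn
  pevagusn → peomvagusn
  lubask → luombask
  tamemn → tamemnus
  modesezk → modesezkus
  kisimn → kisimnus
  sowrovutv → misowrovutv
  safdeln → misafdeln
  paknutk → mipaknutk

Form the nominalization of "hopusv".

hoompusv

hefkihewk and lubask both end in -k yet inflect differently (hefkihuwk, luombask), so the final letter is not what conditions the rule; the second-to-last letter is.
"hopusv" has second-to-last letter 's'. The stems whose second-to-last letter is 's' (nezbesn → neomzbesn, pevagusn → peomvagusn, lubask → luombask) insert -om- after the first vowel.
The other patterns: stems whose second-to-last letter is 'w' change the last vowel to 'u'; stems whose second-to-last letter is 'm' or 'z' add -us; stems whose second-to-last letter is 'l' or 't' add the prefix mi-.
So hopusv → hoompusv.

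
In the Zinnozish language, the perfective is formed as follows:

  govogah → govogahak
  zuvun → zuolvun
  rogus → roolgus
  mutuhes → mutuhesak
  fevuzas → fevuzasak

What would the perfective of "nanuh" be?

naolnuh

rogus and mutuhes both end in -s yet inflect differently (roolgus, mutuhesak), so the final letter is not what conditions the rule; the number of vowels is.
"nanuh" has 2 vowels. The stems with 2 vowels (rogus → roolgus, zuvun → zuolvun) insert -ol- after the first vowel.
The other pattern: stems with 3 vowels add -ak.
So nanuh → naolnuh.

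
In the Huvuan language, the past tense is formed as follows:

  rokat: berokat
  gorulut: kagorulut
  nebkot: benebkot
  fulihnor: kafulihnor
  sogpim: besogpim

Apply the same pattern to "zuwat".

bezuwat

gorulut and rokat both end in -t yet inflect differently (kagorulut, berokat), so the final letter is not what conditions the rule; the number of vowels is.
"zuwat" has 2 vowels. The stems with 2 vowels (sogpim → besogpim, rokat → berokat, nebkot → benebkot) add the prefix be-.
The other pattern: stems with 3 vowels add the prefix ka-.
So zuwat → bezuwat.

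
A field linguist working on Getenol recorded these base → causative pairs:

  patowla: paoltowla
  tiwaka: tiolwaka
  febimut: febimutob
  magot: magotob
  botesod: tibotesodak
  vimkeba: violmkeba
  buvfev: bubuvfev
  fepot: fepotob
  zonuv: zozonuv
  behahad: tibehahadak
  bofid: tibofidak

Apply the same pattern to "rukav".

zonuv and febimut both have last vowel 'u' yet inflect differently (zozonuv, febimutob), so the last vowel is not what conditions the rule; the final letter is.
"rukav" ends in -v. The stems ending in -v (zonuv → zozonuv, buvfev → bubuvfev) repeat the first consonant+vowel as a prefix.
The other patterns: stems ending in -t add -ob; stems ending in -a insert -ol- after the first vowel; stems ending in -d add ti- … -ak around the stem.
So rukav → rurukav.

rurukav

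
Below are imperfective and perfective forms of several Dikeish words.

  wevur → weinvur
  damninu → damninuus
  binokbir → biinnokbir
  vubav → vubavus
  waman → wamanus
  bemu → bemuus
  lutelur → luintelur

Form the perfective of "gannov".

"gannov" ends in -v. The one such stem in the data (vubav → vubavus) adds -us, so the same rule applies.
The other pattern: stems ending in -r insert -in- after the first vowel.
So gannov → gannovus.

gannovus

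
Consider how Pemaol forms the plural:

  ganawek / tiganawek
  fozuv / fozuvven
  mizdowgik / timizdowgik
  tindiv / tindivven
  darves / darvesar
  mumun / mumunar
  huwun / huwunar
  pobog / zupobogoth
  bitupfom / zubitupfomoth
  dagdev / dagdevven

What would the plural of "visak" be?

tivisak

"visak" ends in -k. The stems ending in -k (mizdowgik → timizdowgik, ganawek → tiganawek) add the prefix ti-.
The other patterns: stems ending in -g or -m add zu- … -oth around the stem; stems ending in -v double the final consonant and add -en; stems ending in -n or -s add -ar.
So visak → tivisak.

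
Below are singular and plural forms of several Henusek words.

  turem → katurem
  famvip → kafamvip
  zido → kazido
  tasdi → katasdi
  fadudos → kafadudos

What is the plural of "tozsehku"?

Every pair shown (turem → katurem, famvip → kafamvip, zido → kazido, …) follows the same rule: add the prefix ka-.
So tozsehku → katozsehku.

katozsehku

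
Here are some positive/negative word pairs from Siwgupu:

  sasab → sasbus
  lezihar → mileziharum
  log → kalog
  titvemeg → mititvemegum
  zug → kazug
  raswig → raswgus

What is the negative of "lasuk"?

laskus

zug and raswig both end in -g yet inflect differently (kazug, raswgus), so the final letter is not what conditions the rule; the number of vowels is.
"lasuk" has 2 vowels. The stems with 2 vowels (raswig → raswgus, sasab → sasbus) delete the last vowel and add -us.
The other patterns: stems with 1 vowel add the prefix ka-; stems with 3 vowels add mi- … -um around the stem.
So lasuk → laskus.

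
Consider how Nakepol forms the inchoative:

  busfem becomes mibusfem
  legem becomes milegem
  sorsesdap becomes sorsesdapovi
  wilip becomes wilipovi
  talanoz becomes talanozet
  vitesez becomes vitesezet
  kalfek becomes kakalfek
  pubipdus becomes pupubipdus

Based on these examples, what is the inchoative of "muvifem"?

busfem and vitesez both have last vowel 'e' yet inflect differently (mibusfem, vitesezet), so the last vowel is not what conditions the rule; the final letter is.
"muvifem" ends in -m. The stems ending in -m (busfem → mibusfem, legem → milegem) add the prefix mi-.
The other patterns: stems ending in -p add -ovi; stems ending in -z add -et; stems ending in -k or -s repeat the first consonant+vowel as a prefix.
So muvifem → mimuvifem.

mimuvifem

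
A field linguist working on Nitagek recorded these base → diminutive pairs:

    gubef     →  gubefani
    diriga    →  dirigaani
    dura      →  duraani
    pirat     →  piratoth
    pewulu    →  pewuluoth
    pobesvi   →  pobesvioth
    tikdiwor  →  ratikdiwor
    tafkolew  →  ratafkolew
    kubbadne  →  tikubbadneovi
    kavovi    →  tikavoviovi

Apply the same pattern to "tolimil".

pobesvi and kavovi both end in -i yet inflect differently (pobesvioth, tikavoviovi), so the final letter is not what conditions the rule; the first letter is.
"tolimil" begins with t-. The stems beginning with t- (tikdiwor → ratikdiwor, tafkolew → ratafkolew) add the prefix ra-.
The other patterns: stems beginning with d- or g- add -ani; stems beginning with p- add -oth; stems beginning with k- add ti- … -ovi around the stem.
So tolimil → ratolimil.

ratolimil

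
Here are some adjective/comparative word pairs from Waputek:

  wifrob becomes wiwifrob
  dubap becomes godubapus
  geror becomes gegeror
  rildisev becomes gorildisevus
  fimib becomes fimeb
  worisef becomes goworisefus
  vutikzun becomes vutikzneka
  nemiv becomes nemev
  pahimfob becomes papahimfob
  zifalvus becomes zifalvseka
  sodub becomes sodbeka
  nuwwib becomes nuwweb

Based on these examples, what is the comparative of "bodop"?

pahimfob and fimib both end in -b yet inflect differently (papahimfob, fimeb), so the final letter is not what conditions the rule; the last vowel is.
"bodop" has last vowel 'o'. The stems whose last vowel is 'o' (pahimfob → papahimfob, wifrob → wiwifrob, geror → gegeror) repeat the first consonant+vowel as a prefix.
The other patterns: stems whose last vowel is 'a' or 'e' add go- … -us around the stem; stems whose last vowel is 'i' change the last vowel to 'e'; stems whose last vowel is 'u' delete the last vowel and add -eka.
So bodop → bobodop.

bobodop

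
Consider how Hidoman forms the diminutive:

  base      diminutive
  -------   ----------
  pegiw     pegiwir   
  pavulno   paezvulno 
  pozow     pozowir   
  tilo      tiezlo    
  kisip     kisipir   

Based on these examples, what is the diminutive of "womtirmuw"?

tilo and pozow both have last vowel 'o' yet inflect differently (tiezlo, pozowir), so the last vowel is not what conditions the rule; the final letter is.
"womtirmuw" ends in -w. The stems ending in -w (pegiw → pegiwir, pozow → pozowir) add -ir.
The other pattern: stems ending in -o insert -ez- after the first vowel.
So womtirmuw → womtirmuwir.

womtirmuwir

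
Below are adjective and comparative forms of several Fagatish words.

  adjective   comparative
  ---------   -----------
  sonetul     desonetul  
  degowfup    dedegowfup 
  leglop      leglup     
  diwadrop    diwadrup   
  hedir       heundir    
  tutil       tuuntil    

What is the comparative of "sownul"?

desownul

degowfup and leglop both end in -p yet inflect differently (dedegowfup, leglup), so the final letter is not what conditions the rule; the last vowel is.
"sownul" has last vowel 'u'. The stems whose last vowel is 'u' (sonetul → desonetul, degowfup → dedegowfup) add the prefix de-.
So sownul → desownul.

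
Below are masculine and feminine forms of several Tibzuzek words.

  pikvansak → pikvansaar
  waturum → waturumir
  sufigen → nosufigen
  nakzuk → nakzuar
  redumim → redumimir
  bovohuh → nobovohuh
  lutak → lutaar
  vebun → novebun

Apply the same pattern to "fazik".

faziar

waturum and nakzuk both have last vowel 'u' yet inflect differently (waturumir, nakzuar), so the last vowel is not what conditions the rule; the final letter is.
"fazik" ends in -k. The stems ending in -k (lutak → lutaar, nakzuk → nakzuar, pikvansak → pikvansaar) drop the final letter and add -ar.
So fazik → faziar.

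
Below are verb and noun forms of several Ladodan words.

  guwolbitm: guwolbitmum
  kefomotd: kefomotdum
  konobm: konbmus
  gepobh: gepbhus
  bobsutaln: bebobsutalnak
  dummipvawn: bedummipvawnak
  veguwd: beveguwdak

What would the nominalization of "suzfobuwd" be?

besuzfobuwdak

"suzfobuwd" has second-to-last letter 'w'. The stems whose second-to-last letter is 'w' (dummipvawn → bedummipvawnak, veguwd → beveguwdak) add be- … -ak around the stem.
The other patterns: stems whose second-to-last letter is 't' add -um; stems whose second-to-last letter is 'b' delete the last vowel and add -us.
So suzfobuwd → besuzfobuwdak.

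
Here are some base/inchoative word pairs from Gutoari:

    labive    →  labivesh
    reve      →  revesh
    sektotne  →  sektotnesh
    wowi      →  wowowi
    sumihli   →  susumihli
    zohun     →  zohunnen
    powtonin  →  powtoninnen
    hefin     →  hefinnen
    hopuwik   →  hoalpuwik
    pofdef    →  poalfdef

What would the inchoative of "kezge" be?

wowi and powtonin both have last vowel 'i' yet inflect differently (wowowi, powtoninnen), so the last vowel is not what conditions the rule; the final letter is.
"kezge" ends in -e. The stems ending in -e (labive → labivesh, reve → revesh, sektotne → sektotnesh) drop the final letter and add -esh.
So kezge → kezgesh.

kezgesh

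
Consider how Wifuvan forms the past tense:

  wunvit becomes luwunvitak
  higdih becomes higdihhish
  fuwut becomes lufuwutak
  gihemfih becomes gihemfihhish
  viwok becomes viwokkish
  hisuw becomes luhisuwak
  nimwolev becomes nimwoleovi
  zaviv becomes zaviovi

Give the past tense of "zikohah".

zikohahhish

"zikohah" ends in -h. The stems ending in -h (gihemfih → gihemfihhish, higdih → higdihhish) double the final consonant and add -ish.
The other patterns: stems ending in -v drop the final letter and add -ovi; stems ending in -t or -w add lu- … -ak around the stem.
So zikohah → zikohahhish.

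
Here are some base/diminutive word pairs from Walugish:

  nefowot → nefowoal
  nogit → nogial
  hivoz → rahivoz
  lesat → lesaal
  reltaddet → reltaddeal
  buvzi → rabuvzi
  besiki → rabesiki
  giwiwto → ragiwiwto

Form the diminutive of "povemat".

nogit and buvzi both have last vowel 'i' yet inflect differently (nogial, rabuvzi), so the last vowel is not what conditions the rule; the final letter is.
"povemat" ends in -t. The stems ending in -t (nefowot → nefowoal, reltaddet → reltaddeal, lesat → lesaal) drop the final letter and add -al.
The other pattern: stems ending in -i, -o or -z add the prefix ra-.
So povemat → povemaal.

povemaal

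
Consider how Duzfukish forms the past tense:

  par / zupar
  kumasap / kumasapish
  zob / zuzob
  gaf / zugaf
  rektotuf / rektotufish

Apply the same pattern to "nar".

zunar

gaf and rektotuf both end in -f yet inflect differently (zugaf, rektotufish), so the final letter is not what conditions the rule; the number of vowels is.
"nar" has 1 vowel. The stems with 1 vowel (gaf → zugaf, par → zupar, zob → zuzob) add the prefix zu-.
The other pattern: stems with 3 vowels add -ish.
So nar → zunar.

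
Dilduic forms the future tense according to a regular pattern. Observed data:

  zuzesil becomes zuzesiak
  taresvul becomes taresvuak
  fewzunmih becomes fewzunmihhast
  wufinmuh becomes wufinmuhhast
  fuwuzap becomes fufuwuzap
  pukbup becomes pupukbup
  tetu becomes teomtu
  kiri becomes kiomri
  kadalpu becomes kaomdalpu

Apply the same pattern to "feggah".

"feggah" ends in -h. The stems ending in -h (fewzunmih → fewzunmihhast, wufinmuh → wufinmuhhast) double the final consonant and add -ast.
So feggah → feggahhast.

feggahhast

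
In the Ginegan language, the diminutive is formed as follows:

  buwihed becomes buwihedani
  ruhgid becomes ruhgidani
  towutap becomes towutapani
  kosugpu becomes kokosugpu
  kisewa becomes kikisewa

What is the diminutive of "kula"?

towutap and kisewa both have last vowel 'a' yet inflect differently (towutapani, kikisewa), so the last vowel is not what conditions the rule; whether the stem ends in a vowel or a consonant is.
"kula" ends in a vowel. The stems ending in a vowel (kosugpu → kokosugpu, kisewa → kikisewa) repeat the first consonant+vowel as a prefix.
So kula → kukula.

kukula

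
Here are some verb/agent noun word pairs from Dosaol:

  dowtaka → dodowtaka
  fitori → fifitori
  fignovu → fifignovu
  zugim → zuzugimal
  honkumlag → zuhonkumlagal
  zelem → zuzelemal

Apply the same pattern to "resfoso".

reresfoso

fitori and zugim both have last vowel 'i' yet inflect differently (fifitori, zuzugimal), so the last vowel is not what conditions the rule; whether the stem ends in a vowel or a consonant is.
"resfoso" ends in a vowel. The stems ending in a vowel (dowtaka → dodowtaka, fitori → fifitori, fignovu → fifignovu) repeat the first consonant+vowel as a prefix.
So resfoso → reresfoso.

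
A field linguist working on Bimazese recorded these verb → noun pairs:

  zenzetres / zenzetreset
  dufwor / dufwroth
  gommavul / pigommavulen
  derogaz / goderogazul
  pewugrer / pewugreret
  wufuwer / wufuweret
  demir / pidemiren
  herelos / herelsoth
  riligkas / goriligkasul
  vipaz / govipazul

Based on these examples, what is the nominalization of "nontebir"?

pinontebiren

"nontebir" has last vowel 'i'. The one such stem in the data (demir → pidemiren) adds pi- … -en around the stem, so the same rule applies.
The other patterns: stems whose last vowel is 'e' add -et; stems whose last vowel is 'o' delete the last vowel and add -oth; stems whose last vowel is 'a' add go- … -ul around the stem.
So nontebir → pinontebiren.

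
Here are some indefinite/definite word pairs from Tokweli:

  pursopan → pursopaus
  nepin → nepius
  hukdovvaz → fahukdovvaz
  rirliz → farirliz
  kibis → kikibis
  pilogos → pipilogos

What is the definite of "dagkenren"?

pursopan and hukdovvaz both have last vowel 'a' yet inflect differently (pursopaus, fahukdovvaz), so the last vowel is not what conditions the rule; the final letter is.
"dagkenren" ends in -n. The stems ending in -n (pursopan → pursopaus, nepin → nepius) drop the final letter and add -us.
The other patterns: stems ending in -z add the prefix fa-; stems ending in -s repeat the first consonant+vowel as a prefix.
So dagkenren → dagkenreus.

dagkenreus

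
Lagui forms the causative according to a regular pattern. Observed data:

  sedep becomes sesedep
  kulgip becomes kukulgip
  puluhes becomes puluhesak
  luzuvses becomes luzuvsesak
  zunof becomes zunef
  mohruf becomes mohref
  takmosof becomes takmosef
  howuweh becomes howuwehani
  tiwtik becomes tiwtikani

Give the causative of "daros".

darosak

sedep and puluhes both have last vowel 'e' yet inflect differently (sesedep, puluhesak), so the last vowel is not what conditions the rule; the final letter is.
"daros" ends in -s. The stems ending in -s (puluhes → puluhesak, luzuvses → luzuvsesak) add -ak.
The other patterns: stems ending in -p repeat the first consonant+vowel as a prefix; stems ending in -f change the last vowel to 'e'; stems ending in -h or -k add -ani.
So daros → darosak.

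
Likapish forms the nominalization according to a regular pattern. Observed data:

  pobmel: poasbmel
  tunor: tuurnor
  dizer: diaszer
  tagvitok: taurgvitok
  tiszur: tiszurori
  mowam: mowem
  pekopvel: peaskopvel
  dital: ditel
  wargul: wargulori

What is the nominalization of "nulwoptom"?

nuurlwoptom

"nulwoptom" has last vowel 'o'. The stems whose last vowel is 'o' (tunor → tuurnor, tagvitok → taurgvitok) insert -ur- after the first vowel.
The other patterns: stems whose last vowel is 'a' change the last vowel to 'e'; stems whose last vowel is 'u' add -ori; stems whose last vowel is 'e' insert -as- after the first vowel.
So nulwoptom → nuurlwoptom.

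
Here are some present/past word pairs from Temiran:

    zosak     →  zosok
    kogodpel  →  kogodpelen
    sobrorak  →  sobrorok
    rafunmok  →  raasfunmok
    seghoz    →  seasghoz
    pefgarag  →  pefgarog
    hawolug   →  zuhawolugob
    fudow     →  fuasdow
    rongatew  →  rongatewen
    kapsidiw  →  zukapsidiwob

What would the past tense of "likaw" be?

likow

rongatew and fudow both end in -w yet inflect differently (rongatewen, fuasdow), so the final letter is not what conditions the rule; the last vowel is.
"likaw" has last vowel 'a'. The stems whose last vowel is 'a' (zosak → zosok, pefgarag → pefgarog, sobrorak → sobrorok) change the last vowel to 'o'.
The other patterns: stems whose last vowel is 'e' add -en; stems whose last vowel is 'o' insert -as- after the first vowel; stems whose last vowel is 'i' or 'u' add zu- … -ob around the stem.
So likaw → likow.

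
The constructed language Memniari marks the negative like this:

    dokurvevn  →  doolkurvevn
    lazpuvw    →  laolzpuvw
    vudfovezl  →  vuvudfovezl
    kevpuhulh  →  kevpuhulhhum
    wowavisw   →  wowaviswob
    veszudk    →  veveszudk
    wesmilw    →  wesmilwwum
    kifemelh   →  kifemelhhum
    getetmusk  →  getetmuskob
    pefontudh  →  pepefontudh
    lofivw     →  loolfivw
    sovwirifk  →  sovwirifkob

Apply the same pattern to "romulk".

lofivw and wesmilw both end in -w yet inflect differently (loolfivw, wesmilwwum), so the final letter is not what conditions the rule; the second-to-last letter is.
"romulk" has second-to-last letter 'l'. The stems whose second-to-last letter is 'l' (kevpuhulh → kevpuhulhhum, kifemelh → kifemelhhum, wesmilw → wesmilwwum) double the final consonant and add -um.
The other patterns: stems whose second-to-last letter is 'v' insert -ol- after the first vowel; stems whose second-to-last letter is 'd' or 'z' repeat the first consonant+vowel as a prefix; stems whose second-to-last letter is 'f' or 's' add -ob.
So romulk → romulkkum.

romulkkum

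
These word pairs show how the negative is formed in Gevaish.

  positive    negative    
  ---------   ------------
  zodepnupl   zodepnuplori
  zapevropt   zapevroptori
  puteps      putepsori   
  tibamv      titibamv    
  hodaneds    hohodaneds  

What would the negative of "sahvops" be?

"sahvops" has second-to-last letter 'p'. The stems whose second-to-last letter is 'p' (zodepnupl → zodepnuplori, zapevropt → zapevroptori, puteps → putepsori) add -ori.
So sahvops → sahvopsori.

sahvopsori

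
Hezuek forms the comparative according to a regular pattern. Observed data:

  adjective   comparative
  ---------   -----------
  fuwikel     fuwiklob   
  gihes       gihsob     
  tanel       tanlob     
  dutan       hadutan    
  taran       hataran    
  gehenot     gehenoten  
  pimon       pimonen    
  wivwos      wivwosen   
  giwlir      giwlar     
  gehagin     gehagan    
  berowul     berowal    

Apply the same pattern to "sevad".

dutan and pimon both end in -n yet inflect differently (hadutan, pimonen), so the final letter is not what conditions the rule; the last vowel is.
"sevad" has last vowel 'a'. The stems whose last vowel is 'a' (dutan → hadutan, taran → hataran) add the prefix ha-.
The other patterns: stems whose last vowel is 'e' delete the last vowel and add -ob; stems whose last vowel is 'o' add -en; stems whose last vowel is 'i' or 'u' change the last vowel to 'a'.
So sevad → hasevad.

hasevad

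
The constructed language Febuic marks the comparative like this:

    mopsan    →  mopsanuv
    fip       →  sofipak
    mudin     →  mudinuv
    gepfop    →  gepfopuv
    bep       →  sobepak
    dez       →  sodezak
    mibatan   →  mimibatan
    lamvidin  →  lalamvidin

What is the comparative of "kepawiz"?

bep and gepfop both end in -p yet inflect differently (sobepak, gepfopuv), so the final letter is not what conditions the rule; the number of vowels is.
"kepawiz" has 3 vowels. The stems with 3 vowels (lamvidin → lalamvidin, mibatan → mimibatan) repeat the first consonant+vowel as a prefix.
So kepawiz → kekepawiz.

kekepawiz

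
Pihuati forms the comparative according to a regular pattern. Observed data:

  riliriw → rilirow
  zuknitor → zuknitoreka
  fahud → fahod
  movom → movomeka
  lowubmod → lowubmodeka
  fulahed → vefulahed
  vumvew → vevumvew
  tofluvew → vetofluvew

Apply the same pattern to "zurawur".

zurawor

lowubmod and fulahed both end in -d yet inflect differently (lowubmodeka, vefulahed), so the final letter is not what conditions the rule; the last vowel is.
"zurawur" has last vowel 'u'. The one such stem in the data (fahud → fahod) changes the last vowel to 'o' (as does riliriw), so the same rule applies.
So zurawur → zurawor.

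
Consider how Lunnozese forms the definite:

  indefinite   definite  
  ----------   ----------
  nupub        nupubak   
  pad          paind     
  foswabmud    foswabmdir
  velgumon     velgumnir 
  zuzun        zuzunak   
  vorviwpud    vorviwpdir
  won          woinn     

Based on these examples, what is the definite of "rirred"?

"rirred" has 2 vowels. The stems with 2 vowels (zuzun → zuzunak, nupub → nupubak) add -ak.
So rirred → rirredak.

rirredak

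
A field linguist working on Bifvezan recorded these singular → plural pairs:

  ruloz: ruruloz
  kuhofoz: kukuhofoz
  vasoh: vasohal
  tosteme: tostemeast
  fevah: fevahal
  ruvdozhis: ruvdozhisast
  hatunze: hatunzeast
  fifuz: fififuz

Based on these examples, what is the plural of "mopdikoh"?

mopdikohal

ruloz and vasoh both have last vowel 'o' yet inflect differently (ruruloz, vasohal), so the last vowel is not what conditions the rule; the final letter is.
"mopdikoh" ends in -h. The stems ending in -h (fevah → fevahal, vasoh → vasohal) add -al.
So mopdikoh → mopdikohal.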